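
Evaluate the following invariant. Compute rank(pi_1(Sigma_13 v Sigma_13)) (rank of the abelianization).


For a wedge: H_1(A v B) = H_1(A) + H_1(B).
b_1(Sigma_13) = 26, b_1(Sigma_13) = 26.
b_1 = 26 + 26 = 52

52


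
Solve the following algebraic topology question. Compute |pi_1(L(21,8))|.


pi_1(L(p,q)) = Z/pZ for any q coprime to p.
|pi_1(L(21,8))| = 21

21


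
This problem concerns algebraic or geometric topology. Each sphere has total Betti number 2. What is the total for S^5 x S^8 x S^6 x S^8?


Total Betti number is multiplicative under products.
Each S^d (d>=1) has total Betti number 2.
There are 4 sphere factors.
Total = 2^4 = 16

16


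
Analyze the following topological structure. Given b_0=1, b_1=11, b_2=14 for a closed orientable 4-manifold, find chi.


By Poincare duality b_k = b_{4-k}, so full Betti numbers: b_0=1, b_1=11, b_2=14, b_3=11, b_4=1.
chi = sum (-1)^k b_k = -6

-6


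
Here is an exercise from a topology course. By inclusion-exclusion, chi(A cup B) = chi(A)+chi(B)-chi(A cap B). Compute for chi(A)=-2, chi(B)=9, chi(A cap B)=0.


chi(A cup B) = chi(A) + chi(B) - chi(A cap B)
= -2 + (9) - (0)
= 7

7


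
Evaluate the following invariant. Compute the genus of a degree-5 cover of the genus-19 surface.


For an n-sheeted cover: chi(E) = n * chi(B).
chi(Sigma_19) = 2 - 2*19 = -36.
chi(E) = 5 * (-36) = -180.
genus(E) = (2 - chi(E))/2 = (2 - (-180))/2 = 182/2 = 91

91


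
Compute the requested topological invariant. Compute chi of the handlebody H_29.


A genus-g handlebody deformation retracts to a wedge of g circles.
chi(vee_g S^1) = 1 - g.
chi(H_29) = 1 - 29 = -28

-28


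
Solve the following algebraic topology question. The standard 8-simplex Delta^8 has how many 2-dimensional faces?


Delta^8 has 8+1 vertices. A 2-face is a choice of 2+1 vertices.
f_2 = C(8+1, 2+1) = C(9,3) = 84

84


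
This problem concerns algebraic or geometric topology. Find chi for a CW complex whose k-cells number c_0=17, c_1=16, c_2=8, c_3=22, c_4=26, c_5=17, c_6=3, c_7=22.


chi = sum_k (-1)^k c_k.
= (-1)^0*17 + (-1)^1*16 + (-1)^2*8 + (-1)^3*22 + (-1)^4*26 + (-1)^5*17 + (-1)^6*3 + (-1)^7*22
= (17) + (-16) + (8) + (-22) + (26) + (-17) + (3) + (-22)
= -23

-23


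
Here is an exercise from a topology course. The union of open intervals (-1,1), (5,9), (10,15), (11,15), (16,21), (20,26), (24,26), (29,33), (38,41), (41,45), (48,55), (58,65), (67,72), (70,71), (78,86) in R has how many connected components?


Sort and merge overlapping open intervals.
Merged: (-1,1), (5,9), (10,15), (16,26), (29,33), (38,41), (41,45), (48,55), (58,65), (67,72), (78,86).
Number of components = 11

11


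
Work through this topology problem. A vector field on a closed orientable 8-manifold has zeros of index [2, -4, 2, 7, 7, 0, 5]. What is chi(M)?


Poincare-Hopf: chi(M) = sum of indices of zeros.
chi = (2) + (-4) + (2) + (7) + (7) + (0) + (5) = 19

19


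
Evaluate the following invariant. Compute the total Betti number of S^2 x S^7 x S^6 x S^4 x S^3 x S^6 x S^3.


Total Betti number is multiplicative under products.
Each S^d (d>=1) has total Betti number 2.
There are 7 sphere factors.
Total = 2^7 = 128

128


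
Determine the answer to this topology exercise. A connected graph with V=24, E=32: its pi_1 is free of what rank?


For a connected graph: rank(pi_1) = b_1 = E - V + 1 = 1 - chi.
chi = V - E = 24 - 32 = -8.
rank = 1 - (-8) = 32 - 24 + 1 = 9

9


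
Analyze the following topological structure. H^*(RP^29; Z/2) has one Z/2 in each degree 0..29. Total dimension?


H^k(RP^29; Z/2) = Z/2 for each 0 <= k <= 29.
Total dimension = 29 + 1 = 30

30


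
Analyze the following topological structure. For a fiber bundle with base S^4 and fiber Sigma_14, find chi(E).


chi(S^4) = 2 (n even), chi(Sigma_14) = 2 - 2*14 = -26.
chi(E) = 2 * (-26) = -52

-52


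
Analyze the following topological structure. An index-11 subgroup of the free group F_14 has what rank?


Nielsen-Schreier: an index-n subgroup of F_r is free of rank 1 + n(r-1).
Equivalently: chi(cover) = n*chi(base); chi(vee_r S^1) = 1 - 14 = -13.
chi(E) = 11*(-13) = -143; rank = 1 - chi(E) = 1 - (-143) = 144.
rank = 1 + 11*(14-1) = 1 + 143 = 144

144


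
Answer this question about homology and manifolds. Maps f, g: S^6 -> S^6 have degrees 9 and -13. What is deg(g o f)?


Degree is multiplicative under composition: deg(g o f) = deg(g) * deg(f).
= -13 * 9 = -117

-117


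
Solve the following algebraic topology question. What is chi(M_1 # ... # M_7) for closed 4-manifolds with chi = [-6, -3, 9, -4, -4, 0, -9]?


For n-manifolds: chi(A#B) = chi(A) + chi(B) - chi(S^4).
chi(S^4) = 1 + (-1)^4 = 2.
chi(#) = (sum chi_i) - (7-1)*chi(S^4) = -17 - 6*2 = -29

-29


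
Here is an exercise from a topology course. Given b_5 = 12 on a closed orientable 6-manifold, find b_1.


Poincare duality for closed orientable n-manifolds: b_k = b_{n-k}.
Here n = 6, so b_1 = b_5 = 12

12


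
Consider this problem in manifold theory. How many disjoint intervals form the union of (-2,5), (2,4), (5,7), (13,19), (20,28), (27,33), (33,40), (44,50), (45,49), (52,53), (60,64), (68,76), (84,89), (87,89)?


Sort and merge overlapping open intervals.
Merged: (-2,5), (5,7), (13,19), (20,33), (33,40), (44,50), (52,53), (60,64), (68,76), (84,89).
Number of components = 10

10


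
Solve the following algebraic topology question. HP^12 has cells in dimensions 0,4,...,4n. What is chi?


HP^12 has one cell in each dimension 0, 4, ..., 4*12 (12+1 cells, all even-dim).
chi = 12 + 1 = 13

13


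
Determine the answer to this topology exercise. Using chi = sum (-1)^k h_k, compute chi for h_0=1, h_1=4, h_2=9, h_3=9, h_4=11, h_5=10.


Handles of index k contribute (-1)^k to chi (same as CW cells).
chi = (1) + (-4) + (9) + (-9) + (11) + (-10) = -2

-2


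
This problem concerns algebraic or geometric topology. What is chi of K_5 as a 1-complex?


K_5: V = 5, E = C(5,2) = 10.
chi = V - E = 5 - 10 = -5

-5


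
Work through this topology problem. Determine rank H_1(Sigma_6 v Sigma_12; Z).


For a wedge: H_1(A v B) = H_1(A) + H_1(B).
b_1(Sigma_6) = 12, b_1(Sigma_12) = 24.
b_1 = 12 + 24 = 36

36


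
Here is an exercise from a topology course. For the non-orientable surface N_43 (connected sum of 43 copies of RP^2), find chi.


For a non-orientable closed surface with k crosscaps: chi = 2 - k.
Here k = 43.
chi = 2 - 43 = -41

-41


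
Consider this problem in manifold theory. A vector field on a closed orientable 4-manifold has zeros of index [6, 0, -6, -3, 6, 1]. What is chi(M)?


Poincare-Hopf: chi(M) = sum of indices of zeros.
chi = (6) + (0) + (-6) + (-3) + (6) + (1) = 4

4


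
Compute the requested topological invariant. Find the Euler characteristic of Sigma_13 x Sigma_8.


chi(Sigma_13) = 2 - 2*13 = -24
chi(Sigma_8) = 2 - 2*8 = -14
chi(product) = (-24) * (-14) = 336

336


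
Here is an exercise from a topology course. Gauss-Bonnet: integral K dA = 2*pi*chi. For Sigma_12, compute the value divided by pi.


Gauss-Bonnet: integral K dA = 2*pi*chi(M).
chi(Sigma_12) = 2 - 2*12 = -22.
(integral K dA)/pi = 2*chi = 2*(-22) = -44

-44


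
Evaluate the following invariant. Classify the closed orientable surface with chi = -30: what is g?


chi = 2 - 2g for closed orientable surfaces.
-30 = 2 - 2g
2g = 2 - (-30) = 32
g = 16

16


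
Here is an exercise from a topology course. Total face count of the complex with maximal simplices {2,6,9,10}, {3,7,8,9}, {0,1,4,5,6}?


Each maximal simplex on m vertices has 2^m - 1 nonempty faces.
Take the union (dedupe shared faces).
Total distinct faces = 59

59


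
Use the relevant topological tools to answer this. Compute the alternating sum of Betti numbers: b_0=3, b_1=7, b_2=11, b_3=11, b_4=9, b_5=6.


chi = sum_k (-1)^k b_k.
= (3) + (-7) + (11) + (-11) + (9) + (-6)
= -1

-1


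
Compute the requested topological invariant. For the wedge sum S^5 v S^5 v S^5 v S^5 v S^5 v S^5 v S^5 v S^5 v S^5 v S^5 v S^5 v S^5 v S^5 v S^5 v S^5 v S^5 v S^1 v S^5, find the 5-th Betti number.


For a wedge of spheres, H_k (k>0) is free on one generator per sphere of dimension k.
Spheres of dimension 5: count = 17.
b_5 = 17

17


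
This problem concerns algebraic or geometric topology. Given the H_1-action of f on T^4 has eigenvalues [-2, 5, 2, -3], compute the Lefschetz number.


For a torus self-map: L(f) = det(I - A) where A acts on H_1.
L(f) = (1--2) * (1-5) * (1-2) * (1--3) = 3 * -4 * -1 * 4 = 48

48


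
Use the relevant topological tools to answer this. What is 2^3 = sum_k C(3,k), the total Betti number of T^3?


b_k(T^3) = C(3,k), so the sum over k is sum_k C(3,k) = 2^3.
Total = 2^3 = 8

8


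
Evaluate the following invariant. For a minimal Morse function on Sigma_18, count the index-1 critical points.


A perfect Morse function has m_k = b_k.
For Sigma_18: b_0=1, b_1=2g=36, b_2=1.
Saddles m_1 = 2g = 36

36


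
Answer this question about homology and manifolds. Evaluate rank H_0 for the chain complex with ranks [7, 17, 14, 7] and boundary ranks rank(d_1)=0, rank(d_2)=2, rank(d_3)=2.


rank H_k = rank(ker d_k) - rank(im d_{k+1}).
rank(ker d_0) = rank(C_0) - rank(d_0) = 7 - 0 = 7.
rank(im d_{0+1}) = 0.
rank H_0 = 7 - 0 = 7

7


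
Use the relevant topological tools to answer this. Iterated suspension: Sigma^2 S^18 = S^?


Each suspension raises dimension by 1: Sigma S^n = S^{n+1}.
Sigma^2 S^18 = S^{18+2} = S^20

20


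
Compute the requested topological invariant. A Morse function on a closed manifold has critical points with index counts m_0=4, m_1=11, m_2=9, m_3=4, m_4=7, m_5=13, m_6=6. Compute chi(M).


Morse theory: chi(M) = sum_k (-1)^k m_k where m_k = #(index-k critical points).
= (4) + (-11) + (9) + (-4) + (7) + (-13) + (6) = -2

-2


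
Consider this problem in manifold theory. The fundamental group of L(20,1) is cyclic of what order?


pi_1(L(p,q)) = Z/pZ for any q coprime to p.
|pi_1(L(20,1))| = 20

20


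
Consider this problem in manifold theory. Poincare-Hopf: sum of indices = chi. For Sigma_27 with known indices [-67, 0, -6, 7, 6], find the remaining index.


Poincare-Hopf: sum of indices = chi(M).
chi(Sigma_27) = 2 - 2*27 = -52.
Sum of known indices = -60.
x = chi - (sum known) = -52 - (-60) = 8

8


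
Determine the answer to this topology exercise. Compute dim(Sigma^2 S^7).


Each suspension raises dimension by 1: Sigma S^n = S^{n+1}.
Sigma^2 S^7 = S^{7+2} = S^9

9


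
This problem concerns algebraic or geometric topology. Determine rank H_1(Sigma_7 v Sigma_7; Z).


For a wedge: H_1(A v B) = H_1(A) + H_1(B).
b_1(Sigma_7) = 14, b_1(Sigma_7) = 14.
b_1 = 14 + 14 = 28

28


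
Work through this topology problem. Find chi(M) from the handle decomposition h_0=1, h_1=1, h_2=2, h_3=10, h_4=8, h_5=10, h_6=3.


Handles of index k contribute (-1)^k to chi (same as CW cells).
chi = (1) + (-1) + (2) + (-10) + (8) + (-10) + (3) = -7

-7


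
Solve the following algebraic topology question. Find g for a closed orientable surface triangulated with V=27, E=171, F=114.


chi = V - E + F = 27 - 171 + 114 = -30
For orientable closed surface: chi = 2 - 2g, so g = (2 - chi)/2.
g = (2 - (-30)) / 2 = 32 / 2 = 16

16


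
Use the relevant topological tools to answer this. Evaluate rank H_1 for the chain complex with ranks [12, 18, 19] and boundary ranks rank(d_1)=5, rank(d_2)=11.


rank H_k = rank(ker d_k) - rank(im d_{k+1}).
rank(ker d_1) = rank(C_1) - rank(d_1) = 18 - 5 = 13.
rank(im d_{1+1}) = 11.
rank H_1 = 13 - 11 = 2

2


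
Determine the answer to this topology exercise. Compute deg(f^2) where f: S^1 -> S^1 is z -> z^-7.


deg(f) = -7. Degree is multiplicative: deg(f^2) = (deg f)^2.
deg(f^2) = (-7)^2 = 49

49


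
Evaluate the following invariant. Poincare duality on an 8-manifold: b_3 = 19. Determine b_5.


Poincare duality for closed orientable n-manifolds: b_k = b_{n-k}.
Here n = 8, so b_5 = b_3 = 19

19


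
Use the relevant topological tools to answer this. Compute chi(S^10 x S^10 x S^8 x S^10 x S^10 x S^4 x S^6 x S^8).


chi is multiplicative: chi(X x Y) = chi(X) chi(Y).
Each even-dim sphere has chi = 2. There are 8 factors.
chi = 2^8 = 256

256


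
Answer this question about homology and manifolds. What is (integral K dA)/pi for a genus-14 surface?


Gauss-Bonnet: integral K dA = 2*pi*chi(M).
chi(Sigma_14) = 2 - 2*14 = -26.
(integral K dA)/pi = 2*chi = 2*(-26) = -52

-52


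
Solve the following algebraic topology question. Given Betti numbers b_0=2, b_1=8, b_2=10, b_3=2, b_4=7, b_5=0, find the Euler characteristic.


chi = sum_k (-1)^k b_k.
= (2) + (-8) + (10) + (-2) + (7) + (0)
= 9

9


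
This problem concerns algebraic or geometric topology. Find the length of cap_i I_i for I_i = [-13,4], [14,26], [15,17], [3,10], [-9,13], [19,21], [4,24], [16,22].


Intersection = [max(a_i), min(b_i)] = [19, 4].
Since 19 > 4, the intersection is empty.
Length = 0

0


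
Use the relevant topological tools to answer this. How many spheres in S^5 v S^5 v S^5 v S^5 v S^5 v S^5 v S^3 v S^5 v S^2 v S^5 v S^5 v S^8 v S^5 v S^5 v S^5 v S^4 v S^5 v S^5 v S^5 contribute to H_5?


For a wedge of spheres, H_k (k>0) is free on one generator per sphere of dimension k.
Spheres of dimension 5: count = 15.
b_5 = 15

15


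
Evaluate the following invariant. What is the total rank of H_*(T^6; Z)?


b_k(T^6) = C(6,k), so the sum over k is sum_k C(6,k) = 2^6.
Total = 2^6 = 64

64


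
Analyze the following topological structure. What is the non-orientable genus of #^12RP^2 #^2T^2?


Since a >= 1, the sum is non-orientable; each T^2 can be replaced by RP^2 # RP^2 (since T^2#RP^2 = 3RP^2).
Total crosscaps k = 12 + 2*2 = 16.
Check via chi: chi = 12*1 + 2*0 - (12+2-1)*2 = -14 = 2 - k = -14. Consistent.

16


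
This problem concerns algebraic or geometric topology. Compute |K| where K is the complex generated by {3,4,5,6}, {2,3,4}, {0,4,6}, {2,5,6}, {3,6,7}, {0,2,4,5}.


Each maximal simplex on m vertices has 2^m - 1 nonempty faces.
Take the union (dedupe shared faces).
Total distinct faces = 37

37


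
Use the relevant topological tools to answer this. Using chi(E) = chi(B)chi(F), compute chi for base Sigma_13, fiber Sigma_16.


For a fiber bundle F -> E -> B (with CW structure): chi(E) = chi(B) * chi(F).
chi(Sigma_13) = -24, chi(Sigma_16) = -30.
chi(E) = (-24) * (-30) = 720

720


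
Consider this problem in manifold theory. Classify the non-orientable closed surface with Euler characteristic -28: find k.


chi = 2 - k for closed non-orientable surfaces with k crosscaps.
-28 = 2 - k
k = 2 - (-28) = 30

30


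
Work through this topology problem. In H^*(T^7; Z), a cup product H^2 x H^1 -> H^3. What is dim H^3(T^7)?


Cup product: H^p x H^q -> H^{p+q}; here p+q = 2+1 = 3.
rank H^k(T^n) = C(n,k).
C(7,3) = 35

35


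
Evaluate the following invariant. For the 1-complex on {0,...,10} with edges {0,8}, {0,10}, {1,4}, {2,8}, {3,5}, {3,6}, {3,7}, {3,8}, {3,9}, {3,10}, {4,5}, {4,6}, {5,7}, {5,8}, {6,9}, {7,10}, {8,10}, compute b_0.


Run DFS/union-find over 11 vertices.
V = 11, E = 17.
Number of components = 1

1


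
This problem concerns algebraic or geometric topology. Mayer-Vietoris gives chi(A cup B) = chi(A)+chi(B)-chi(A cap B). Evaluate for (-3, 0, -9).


chi(A cup B) = chi(A) + chi(B) - chi(A cap B)
= -3 + (0) - (-9)
= 6

6


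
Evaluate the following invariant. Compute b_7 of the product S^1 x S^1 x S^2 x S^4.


Each S^d has Poincare polynomial 1 + t^d.
The product S^1 x S^1 x S^2 x S^4 has Poincare polynomial prod(1+t^d_i).
Expanding: b_0=1, b_1=2, b_2=2, b_3=2, b_4=2, b_5=2, b_6=2, b_7=2, b_8=1.
b_7 = 2

2


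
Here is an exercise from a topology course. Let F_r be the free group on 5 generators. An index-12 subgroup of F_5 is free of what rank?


Nielsen-Schreier: an index-n subgroup of F_r is free of rank 1 + n(r-1).
Equivalently: chi(cover) = n*chi(base); chi(vee_r S^1) = 1 - 5 = -4.
chi(E) = 12*(-4) = -48; rank = 1 - chi(E) = 1 - (-48) = 49.
rank = 1 + 12*(5-1) = 1 + 48 = 49

49


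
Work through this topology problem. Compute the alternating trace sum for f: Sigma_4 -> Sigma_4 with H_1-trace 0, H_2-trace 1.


L(f) = tr(f_0*) - tr(f_1*) + tr(f_2*).
= 1 - (0) + (1)
= 2

2


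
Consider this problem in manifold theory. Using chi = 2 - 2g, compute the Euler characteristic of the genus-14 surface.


For a closed orientable surface of genus g: chi = 2 - 2g.
Here g = 14.
chi = 2 - 2*14 = 2 - 28 = -26

-26


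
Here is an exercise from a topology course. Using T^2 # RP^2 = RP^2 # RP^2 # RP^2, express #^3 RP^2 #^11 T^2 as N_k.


Since a >= 1, the sum is non-orientable; each T^2 can be replaced by RP^2 # RP^2 (since T^2#RP^2 = 3RP^2).
Total crosscaps k = 3 + 2*11 = 25.
Check via chi: chi = 3*1 + 11*0 - (3+11-1)*2 = -23 = 2 - k = -23. Consistent.

25


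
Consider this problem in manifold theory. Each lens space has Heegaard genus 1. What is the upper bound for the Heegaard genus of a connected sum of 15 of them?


Heegaard genus satisfies g(A#B) <= g(A) + g(B).
Each lens space has g = 1.
Upper bound: 15 * 1 = 15

15


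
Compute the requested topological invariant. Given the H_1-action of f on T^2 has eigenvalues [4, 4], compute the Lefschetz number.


For a torus self-map: L(f) = det(I - A) where A acts on H_1.
L(f) = (1-4) * (1-4) = -3 * -3 = 9

9


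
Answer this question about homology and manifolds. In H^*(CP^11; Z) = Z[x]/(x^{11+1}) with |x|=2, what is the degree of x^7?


|x| = 2 in H^*(CP^n).
|x^7| = 7 * |x| = 7 * 2 = 14

14


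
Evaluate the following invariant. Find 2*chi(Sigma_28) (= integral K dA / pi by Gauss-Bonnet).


Gauss-Bonnet: integral K dA = 2*pi*chi(M).
chi(Sigma_28) = 2 - 2*28 = -54.
(integral K dA)/pi = 2*chi = 2*(-54) = -108

-108


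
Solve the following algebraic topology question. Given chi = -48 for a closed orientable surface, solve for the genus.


chi = 2 - 2g for closed orientable surfaces.
-48 = 2 - 2g
2g = 2 - (-48) = 50
g = 25

25


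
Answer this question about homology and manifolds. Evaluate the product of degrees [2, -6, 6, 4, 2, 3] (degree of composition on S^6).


Degree is multiplicative: deg(composition) = product of degrees.
= (2) * (-6) * (6) * (4) * (2) * (3) = -1728

-1728


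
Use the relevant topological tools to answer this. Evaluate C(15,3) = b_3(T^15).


By the Kunneth formula, b_k(T^n) = C(n,k).
b_3(T^15) = C(15,3).
C(15,3) = 15!/(3!*12!) = 455

455


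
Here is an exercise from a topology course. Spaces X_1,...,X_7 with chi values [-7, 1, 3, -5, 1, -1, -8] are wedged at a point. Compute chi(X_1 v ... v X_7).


chi(A v B) = chi(A) + chi(B) - 1 (one point identified).
For 7 spaces: chi = (sum chi_i) - (7 - 1).
sum = -16; chi = -16 - 6 = -22

-22


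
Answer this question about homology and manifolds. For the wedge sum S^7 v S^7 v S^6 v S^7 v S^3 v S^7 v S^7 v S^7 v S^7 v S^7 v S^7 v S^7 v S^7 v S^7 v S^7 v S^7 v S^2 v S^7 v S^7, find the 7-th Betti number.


For a wedge of spheres, H_k (k>0) is free on one generator per sphere of dimension k.
Spheres of dimension 7: count = 16.
b_7 = 16

16


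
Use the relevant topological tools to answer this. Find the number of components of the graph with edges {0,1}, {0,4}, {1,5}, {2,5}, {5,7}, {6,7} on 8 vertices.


Run DFS/union-find over 8 vertices.
V = 8, E = 6.
Number of components = 2

2


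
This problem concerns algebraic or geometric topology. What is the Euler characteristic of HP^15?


HP^15 has one cell in each dimension 0, 4, ..., 4*15 (15+1 cells, all even-dim).
chi = 15 + 1 = 16

16


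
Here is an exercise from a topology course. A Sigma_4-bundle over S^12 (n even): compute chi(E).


chi(S^12) = 2 (n even), chi(Sigma_4) = 2 - 2*4 = -6.
chi(E) = 2 * (-6) = -12

-12


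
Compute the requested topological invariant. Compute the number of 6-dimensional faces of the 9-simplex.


Delta^9 has 9+1 vertices. A 6-face is a choice of 6+1 vertices.
f_6 = C(9+1, 6+1) = C(10,7) = 120

120


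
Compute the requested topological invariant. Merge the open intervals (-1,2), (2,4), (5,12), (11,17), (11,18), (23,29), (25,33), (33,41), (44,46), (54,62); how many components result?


Sort and merge overlapping open intervals.
Merged: (-1,2), (2,4), (5,18), (23,33), (33,41), (44,46), (54,62).
Number of components = 7

7


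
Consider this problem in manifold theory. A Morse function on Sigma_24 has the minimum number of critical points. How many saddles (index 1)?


A perfect Morse function has m_k = b_k.
For Sigma_24: b_0=1, b_1=2g=48, b_2=1.
Saddles m_1 = 2g = 48

48


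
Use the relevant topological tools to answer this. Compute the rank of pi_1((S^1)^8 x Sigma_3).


pi_1(A x B) = pi_1(A) x pi_1(B); rank of abelianization = b_1.
b_1(T^8) = 8, b_1(Sigma_3) = 2*3 = 6.
b_1(product) = 8 + 6 = 14

14


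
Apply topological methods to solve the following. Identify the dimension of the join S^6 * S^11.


Join of spheres: S^m * S^n = S^{m+n+1}.
dim = 6 + 11 + 1 = 18

18


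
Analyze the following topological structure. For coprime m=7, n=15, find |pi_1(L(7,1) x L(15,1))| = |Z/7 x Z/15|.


pi_1(X x Y) = pi_1(X) x pi_1(Y).
pi_1(L(7,1)) = Z/7, pi_1(L(15,1)) = Z/15.
|Z/7 x Z/15| = 7 * 15 = 105

105


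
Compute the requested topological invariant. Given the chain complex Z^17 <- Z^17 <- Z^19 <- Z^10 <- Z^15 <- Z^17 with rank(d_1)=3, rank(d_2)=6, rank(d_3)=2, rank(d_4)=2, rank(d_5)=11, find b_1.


rank H_k = rank(ker d_k) - rank(im d_{k+1}).
rank(ker d_1) = rank(C_1) - rank(d_1) = 17 - 3 = 14.
rank(im d_{1+1}) = 6.
rank H_1 = 14 - 6 = 8

8


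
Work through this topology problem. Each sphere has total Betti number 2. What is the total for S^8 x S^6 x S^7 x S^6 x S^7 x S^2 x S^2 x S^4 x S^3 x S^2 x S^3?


Total Betti number is multiplicative under products.
Each S^d (d>=1) has total Betti number 2.
There are 11 sphere factors.
Total = 2^11 = 2048

2048


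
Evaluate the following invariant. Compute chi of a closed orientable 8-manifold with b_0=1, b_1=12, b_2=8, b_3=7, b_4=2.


By Poincare duality b_k = b_{8-k}, so full Betti numbers: b_0=1, b_1=12, b_2=8, b_3=7, b_4=2, b_5=7, b_6=8, b_7=12, b_8=1.
chi = sum (-1)^k b_k = -18

-18


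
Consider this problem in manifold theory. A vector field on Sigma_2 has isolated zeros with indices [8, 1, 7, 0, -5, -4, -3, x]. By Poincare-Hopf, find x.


Poincare-Hopf: sum of indices = chi(M).
chi(Sigma_2) = 2 - 2*2 = -2.
Sum of known indices = 4.
x = chi - (sum known) = -2 - (4) = -6

-6


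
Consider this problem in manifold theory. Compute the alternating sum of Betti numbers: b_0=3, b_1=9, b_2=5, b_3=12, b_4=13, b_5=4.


chi = sum_k (-1)^k b_k.
= (3) + (-9) + (5) + (-12) + (13) + (-4)
= -4

-4


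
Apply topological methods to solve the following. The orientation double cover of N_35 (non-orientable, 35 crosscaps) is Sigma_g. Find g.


chi(N_35) = 2 - 35 = -33.
Double cover: chi(Sigma_g) = 2 * chi(N_35) = 2*(-33) = -66.
2 - 2g = -66, so g = (2 - (-66))/2 = 68/2 = 34

34


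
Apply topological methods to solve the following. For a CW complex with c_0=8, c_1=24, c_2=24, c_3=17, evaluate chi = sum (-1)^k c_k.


chi = sum_k (-1)^k c_k.
= (-1)^0*8 + (-1)^1*24 + (-1)^2*24 + (-1)^3*17
= (8) + (-24) + (24) + (-17)
= -9

-9


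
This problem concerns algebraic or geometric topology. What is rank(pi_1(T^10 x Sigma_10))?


pi_1(A x B) = pi_1(A) x pi_1(B); rank of abelianization = b_1.
b_1(T^10) = 10, b_1(Sigma_10) = 2*10 = 20.
b_1(product) = 10 + 20 = 30

30


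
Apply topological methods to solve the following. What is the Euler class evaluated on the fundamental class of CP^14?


For any closed oriented manifold, <e(TM),[M]> = chi(M).
chi(CP^14) = 14+1 = 15

15


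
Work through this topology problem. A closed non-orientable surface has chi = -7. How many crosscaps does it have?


chi = 2 - k for closed non-orientable surfaces with k crosscaps.
-7 = 2 - k
k = 2 - (-7) = 9

9


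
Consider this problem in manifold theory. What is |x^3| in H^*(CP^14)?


|x| = 2 in H^*(CP^n).
|x^3| = 3 * |x| = 3 * 2 = 6

6


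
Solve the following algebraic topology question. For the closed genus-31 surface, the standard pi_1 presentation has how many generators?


Standard presentation: pi_1(Sigma_g) = <a_1,b_1,...,a_g,b_g | [a_1,b_1]...[a_g,b_g] = 1>.
Number of generators = 2g = 2*31 = 62

62


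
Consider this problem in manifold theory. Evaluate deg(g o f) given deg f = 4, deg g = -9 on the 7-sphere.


Degree is multiplicative under composition: deg(g o f) = deg(g) * deg(f).
= -9 * 4 = -36

-36


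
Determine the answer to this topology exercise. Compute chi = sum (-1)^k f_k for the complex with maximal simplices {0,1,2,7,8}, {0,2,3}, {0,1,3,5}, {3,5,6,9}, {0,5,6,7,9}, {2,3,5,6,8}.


Enumerate all faces; f-vector: f_0=9, f_1=31, f_2=37, f_3=17, f_4=3.
chi = sum (-1)^k f_k = 1

1


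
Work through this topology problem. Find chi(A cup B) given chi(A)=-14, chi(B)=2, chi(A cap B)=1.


chi(A cup B) = chi(A) + chi(B) - chi(A cap B)
= -14 + (2) - (1)
= -13

-13


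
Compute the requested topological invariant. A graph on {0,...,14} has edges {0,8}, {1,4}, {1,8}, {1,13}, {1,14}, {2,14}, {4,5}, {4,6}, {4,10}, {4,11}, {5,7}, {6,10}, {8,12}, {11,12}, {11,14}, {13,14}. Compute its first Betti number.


b_1 = E - V + (number of components).
E = 16, V = 15, components = 3.
b_1 = 16 - 15 + 3 = 4

4


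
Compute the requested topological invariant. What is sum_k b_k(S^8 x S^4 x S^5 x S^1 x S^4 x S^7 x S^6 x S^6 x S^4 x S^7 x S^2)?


Total Betti number is multiplicative under products.
Each S^d (d>=1) has total Betti number 2.
There are 11 sphere factors.
Total = 2^11 = 2048

2048


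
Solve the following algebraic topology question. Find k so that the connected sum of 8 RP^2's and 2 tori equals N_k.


Since a >= 1, the sum is non-orientable; each T^2 can be replaced by RP^2 # RP^2 (since T^2#RP^2 = 3RP^2).
Total crosscaps k = 8 + 2*2 = 12.
Check via chi: chi = 8*1 + 2*0 - (8+2-1)*2 = -10 = 2 - k = -10. Consistent.

12


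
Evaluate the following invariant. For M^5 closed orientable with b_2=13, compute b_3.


Poincare duality for closed orientable n-manifolds: b_k = b_{n-k}.
Here n = 5, so b_3 = b_2 = 13

13


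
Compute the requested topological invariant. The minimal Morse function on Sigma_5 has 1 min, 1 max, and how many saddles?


A perfect Morse function has m_k = b_k.
For Sigma_5: b_0=1, b_1=2g=10, b_2=1.
Saddles m_1 = 2g = 10

10


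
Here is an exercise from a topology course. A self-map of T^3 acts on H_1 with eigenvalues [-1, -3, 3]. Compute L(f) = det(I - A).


For a torus self-map: L(f) = det(I - A) where A acts on H_1.
L(f) = (1--1) * (1--3) * (1-3) = 2 * 4 * -2 = -16

-16


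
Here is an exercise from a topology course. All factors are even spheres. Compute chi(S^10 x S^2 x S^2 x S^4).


chi is multiplicative: chi(X x Y) = chi(X) chi(Y).
Each even-dim sphere has chi = 2. There are 4 factors.
chi = 2^4 = 16

16


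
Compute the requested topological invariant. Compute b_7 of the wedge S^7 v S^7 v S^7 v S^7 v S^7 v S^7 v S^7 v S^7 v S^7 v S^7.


For a wedge of spheres, H_k (k>0) is free on one generator per sphere of dimension k.
Spheres of dimension 7: count = 10.
b_7 = 10

10


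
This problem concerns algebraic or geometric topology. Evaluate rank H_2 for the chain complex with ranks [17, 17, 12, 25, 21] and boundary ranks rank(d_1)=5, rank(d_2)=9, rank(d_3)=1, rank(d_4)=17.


rank H_k = rank(ker d_k) - rank(im d_{k+1}).
rank(ker d_2) = rank(C_2) - rank(d_2) = 12 - 9 = 3.
rank(im d_{2+1}) = 1.
rank H_2 = 3 - 1 = 2

2


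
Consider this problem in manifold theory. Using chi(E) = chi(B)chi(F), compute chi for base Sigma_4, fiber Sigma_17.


For a fiber bundle F -> E -> B (with CW structure): chi(E) = chi(B) * chi(F).
chi(Sigma_4) = -6, chi(Sigma_17) = -32.
chi(E) = (-6) * (-32) = 192

192


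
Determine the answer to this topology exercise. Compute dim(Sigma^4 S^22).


Each suspension raises dimension by 1: Sigma S^n = S^{n+1}.
Sigma^4 S^22 = S^{22+4} = S^26

26


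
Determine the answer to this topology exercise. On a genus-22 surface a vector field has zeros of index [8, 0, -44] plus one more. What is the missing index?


Poincare-Hopf: sum of indices = chi(M).
chi(Sigma_22) = 2 - 2*22 = -42.
Sum of known indices = -36.
x = chi - (sum known) = -42 - (-36) = -6

-6


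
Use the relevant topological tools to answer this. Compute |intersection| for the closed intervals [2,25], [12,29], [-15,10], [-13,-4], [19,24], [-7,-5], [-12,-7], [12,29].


Intersection = [max(a_i), min(b_i)] = [19, -7].
Since 19 > -7, the intersection is empty.
Length = 0

0


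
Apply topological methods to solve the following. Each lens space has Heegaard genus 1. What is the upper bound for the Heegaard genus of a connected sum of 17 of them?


Heegaard genus satisfies g(A#B) <= g(A) + g(B).
Each lens space has g = 1.
Upper bound: 17 * 1 = 17

17


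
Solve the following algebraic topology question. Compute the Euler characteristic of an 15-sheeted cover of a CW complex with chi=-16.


For a finite covering: chi(E) = (number of sheets) * chi(B).
chi(E) = 15 * (-16) = -240

-240


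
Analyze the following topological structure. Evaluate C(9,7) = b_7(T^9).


By the Kunneth formula, b_k(T^n) = C(n,k).
b_7(T^9) = C(9,7).
C(9,7) = 9!/(7!*2!) = 36

36


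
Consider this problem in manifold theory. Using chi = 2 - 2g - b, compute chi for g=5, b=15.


For a compact orientable surface with genus g and b boundary components: chi = 2 - 2g - b.
chi = 2 - 2*5 - 15 = 2 - 10 - 15 = -23

-23


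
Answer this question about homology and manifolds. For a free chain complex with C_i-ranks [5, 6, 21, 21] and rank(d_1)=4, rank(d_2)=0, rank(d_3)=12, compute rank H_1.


rank H_k = rank(ker d_k) - rank(im d_{k+1}).
rank(ker d_1) = rank(C_1) - rank(d_1) = 6 - 4 = 2.
rank(im d_{1+1}) = 0.
rank H_1 = 2 - 0 = 2

2


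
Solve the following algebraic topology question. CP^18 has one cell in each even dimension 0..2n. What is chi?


CP^18 has one cell in each even dimension 0, 2, ..., 2*18 (18+1 cells total).
All cells are even-dimensional, so chi = number of cells.
chi = 18 + 1 = 19

19


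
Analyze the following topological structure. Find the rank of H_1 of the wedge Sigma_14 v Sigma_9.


For a wedge: H_1(A v B) = H_1(A) + H_1(B).
b_1(Sigma_14) = 28, b_1(Sigma_9) = 18.
b_1 = 28 + 18 = 46

46


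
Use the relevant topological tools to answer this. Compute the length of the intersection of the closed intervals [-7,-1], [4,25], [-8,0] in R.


Intersection = [max(a_i), min(b_i)] = [4, -1].
Since 4 > -1, the intersection is empty.
Length = 0

0


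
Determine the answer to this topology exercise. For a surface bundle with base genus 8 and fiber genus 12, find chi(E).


For a fiber bundle F -> E -> B (with CW structure): chi(E) = chi(B) * chi(F).
chi(Sigma_8) = -14, chi(Sigma_12) = -22.
chi(E) = (-14) * (-22) = 308

308


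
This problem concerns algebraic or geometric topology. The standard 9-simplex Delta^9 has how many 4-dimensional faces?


Delta^9 has 9+1 vertices. A 4-face is a choice of 4+1 vertices.
f_4 = C(9+1, 4+1) = C(10,5) = 252

252


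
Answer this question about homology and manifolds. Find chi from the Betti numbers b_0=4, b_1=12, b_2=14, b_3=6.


chi = sum_k (-1)^k b_k.
= (4) + (-12) + (14) + (-6)
= 0

0


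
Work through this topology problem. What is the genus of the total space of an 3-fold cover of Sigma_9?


For an n-sheeted cover: chi(E) = n * chi(B).
chi(Sigma_9) = 2 - 2*9 = -16.
chi(E) = 3 * (-16) = -48.
genus(E) = (2 - chi(E))/2 = (2 - (-48))/2 = 50/2 = 25

25


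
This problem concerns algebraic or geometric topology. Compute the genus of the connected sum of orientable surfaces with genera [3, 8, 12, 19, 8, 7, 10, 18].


Genus is additive under connected sum of orientable surfaces.
g = 3 + 8 + 12 + 19 + 8 + 7 + 10 + 18 = 85

85


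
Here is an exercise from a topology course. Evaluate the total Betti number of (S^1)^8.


b_k(T^8) = C(8,k), so the sum over k is sum_k C(8,k) = 2^8.
Total = 2^8 = 256

256


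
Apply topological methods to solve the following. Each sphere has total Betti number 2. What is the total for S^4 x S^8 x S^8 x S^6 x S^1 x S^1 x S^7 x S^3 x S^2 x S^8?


Total Betti number is multiplicative under products.
Each S^d (d>=1) has total Betti number 2.
There are 10 sphere factors.
Total = 2^10 = 1024

1024


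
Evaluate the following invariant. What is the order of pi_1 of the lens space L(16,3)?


pi_1(L(p,q)) = Z/pZ for any q coprime to p.
|pi_1(L(16,3))| = 16

16


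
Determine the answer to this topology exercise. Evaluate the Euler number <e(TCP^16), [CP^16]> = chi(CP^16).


For any closed oriented manifold, <e(TM),[M]> = chi(M).
chi(CP^16) = 16+1 = 17

17


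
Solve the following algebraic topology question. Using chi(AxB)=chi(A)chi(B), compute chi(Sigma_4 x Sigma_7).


chi(Sigma_4) = 2 - 2*4 = -6
chi(Sigma_7) = 2 - 2*7 = -12
chi(product) = (-6) * (-12) = 72

72


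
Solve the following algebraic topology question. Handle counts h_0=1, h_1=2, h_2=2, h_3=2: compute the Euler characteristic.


Handles of index k contribute (-1)^k to chi (same as CW cells).
chi = (1) + (-2) + (2) + (-2) = -1

-1


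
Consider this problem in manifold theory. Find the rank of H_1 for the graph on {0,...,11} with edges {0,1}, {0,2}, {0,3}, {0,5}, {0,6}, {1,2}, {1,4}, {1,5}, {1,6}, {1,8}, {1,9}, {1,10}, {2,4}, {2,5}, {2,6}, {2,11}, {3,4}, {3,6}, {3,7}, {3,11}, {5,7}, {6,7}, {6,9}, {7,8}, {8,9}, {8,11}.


b_1 = E - V + (number of components).
E = 26, V = 12, components = 1.
b_1 = 26 - 12 + 1 = 15

15


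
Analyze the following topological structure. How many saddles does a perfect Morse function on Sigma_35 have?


A perfect Morse function has m_k = b_k.
For Sigma_35: b_0=1, b_1=2g=70, b_2=1.
Saddles m_1 = 2g = 70

70


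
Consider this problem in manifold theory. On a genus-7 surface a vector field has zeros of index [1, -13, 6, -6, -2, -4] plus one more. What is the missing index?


Poincare-Hopf: sum of indices = chi(M).
chi(Sigma_7) = 2 - 2*7 = -12.
Sum of known indices = -18.
x = chi - (sum known) = -12 - (-18) = 6

6


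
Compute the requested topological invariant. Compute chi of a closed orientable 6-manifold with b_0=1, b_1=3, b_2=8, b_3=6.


By Poincare duality b_k = b_{6-k}, so full Betti numbers: b_0=1, b_1=3, b_2=8, b_3=6, b_4=8, b_5=3, b_6=1.
chi = sum (-1)^k b_k = 6

6


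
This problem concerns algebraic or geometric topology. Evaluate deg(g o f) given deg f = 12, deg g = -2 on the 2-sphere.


Degree is multiplicative under composition: deg(g o f) = deg(g) * deg(f).
= -2 * 12 = -24

-24


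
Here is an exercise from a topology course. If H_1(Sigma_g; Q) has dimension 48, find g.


For a closed orientable surface: b_1 = 2g.
48 = 2g
g = 48 / 2 = 24

24


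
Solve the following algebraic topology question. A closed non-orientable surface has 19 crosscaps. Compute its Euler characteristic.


For a non-orientable closed surface with k crosscaps: chi = 2 - k.
Here k = 19.
chi = 2 - 19 = -17

-17


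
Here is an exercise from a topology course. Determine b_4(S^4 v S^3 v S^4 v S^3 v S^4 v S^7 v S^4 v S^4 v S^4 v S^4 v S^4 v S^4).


For a wedge of spheres, H_k (k>0) is free on one generator per sphere of dimension k.
Spheres of dimension 4: count = 9.
b_4 = 9

9


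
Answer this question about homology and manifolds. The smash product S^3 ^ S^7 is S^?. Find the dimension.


S^m ^ S^n = S^{m+n}.
k = 3 + 7 = 10

10


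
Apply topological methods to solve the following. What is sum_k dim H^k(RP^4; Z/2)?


H^k(RP^4; Z/2) = Z/2 for each 0 <= k <= 4.
Total dimension = 4 + 1 = 5

5


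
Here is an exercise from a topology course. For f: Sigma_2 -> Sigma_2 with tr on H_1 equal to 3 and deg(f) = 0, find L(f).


L(f) = tr(f_0*) - tr(f_1*) + tr(f_2*).
= 1 - (3) + (0)
= -2

-2


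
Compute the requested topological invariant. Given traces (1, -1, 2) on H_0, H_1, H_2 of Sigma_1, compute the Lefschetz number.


L(f) = tr(f_0*) - tr(f_1*) + tr(f_2*).
= 1 - (-1) + (2)
= 4

4


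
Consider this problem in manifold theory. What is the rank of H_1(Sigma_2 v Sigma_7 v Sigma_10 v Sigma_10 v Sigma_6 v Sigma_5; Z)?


For a wedge X v Y: reduced H_k(X v Y) = H_k(X) + H_k(Y).
Each Sigma_g contributes b_1 = 2g.
b_1 = 4 + 14 + 20 + 20 + 12 + 10 = 80

80


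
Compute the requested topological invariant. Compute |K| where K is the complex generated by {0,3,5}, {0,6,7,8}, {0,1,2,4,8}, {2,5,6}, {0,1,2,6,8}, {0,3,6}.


Each maximal simplex on m vertices has 2^m - 1 nonempty faces.
Take the union (dedupe shared faces).
Total distinct faces = 66

66


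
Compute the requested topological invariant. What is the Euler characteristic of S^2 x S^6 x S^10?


chi is multiplicative: chi(X x Y) = chi(X) chi(Y).
Each even-dim sphere has chi = 2. There are 3 factors.
chi = 2^3 = 8

8


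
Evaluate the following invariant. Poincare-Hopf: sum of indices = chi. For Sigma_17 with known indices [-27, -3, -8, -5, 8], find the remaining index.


Poincare-Hopf: sum of indices = chi(M).
chi(Sigma_17) = 2 - 2*17 = -32.
Sum of known indices = -35.
x = chi - (sum known) = -32 - (-35) = 3

3


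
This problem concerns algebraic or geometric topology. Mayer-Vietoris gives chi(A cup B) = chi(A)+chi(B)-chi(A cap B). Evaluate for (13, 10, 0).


chi(A cup B) = chi(A) + chi(B) - chi(A cap B)
= 13 + (10) - (0)
= 23

23


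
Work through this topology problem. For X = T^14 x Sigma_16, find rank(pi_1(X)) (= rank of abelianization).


pi_1(A x B) = pi_1(A) x pi_1(B); rank of abelianization = b_1.
b_1(T^14) = 14, b_1(Sigma_16) = 2*16 = 32.
b_1(product) = 14 + 32 = 46

46


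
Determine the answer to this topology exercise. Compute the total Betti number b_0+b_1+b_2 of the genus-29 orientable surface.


For Sigma_29: b_0 = 1, b_1 = 2g = 58, b_2 = 1.
Total = 1 + 58 + 1 = 60

60


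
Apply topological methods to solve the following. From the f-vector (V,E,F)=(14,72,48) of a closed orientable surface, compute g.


chi = V - E + F = 14 - 72 + 48 = -10
For orientable closed surface: chi = 2 - 2g, so g = (2 - chi)/2.
g = (2 - (-10)) / 2 = 12 / 2 = 6

6


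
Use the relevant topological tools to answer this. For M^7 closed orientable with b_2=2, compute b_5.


Poincare duality for closed orientable n-manifolds: b_k = b_{n-k}.
Here n = 7, so b_5 = b_2 = 2

2


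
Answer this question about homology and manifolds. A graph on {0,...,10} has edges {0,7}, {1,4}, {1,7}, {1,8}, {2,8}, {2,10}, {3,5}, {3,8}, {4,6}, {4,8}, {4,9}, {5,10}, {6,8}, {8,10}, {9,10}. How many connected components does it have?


Run DFS/union-find over 11 vertices.
V = 11, E = 15.
Number of components = 1

1


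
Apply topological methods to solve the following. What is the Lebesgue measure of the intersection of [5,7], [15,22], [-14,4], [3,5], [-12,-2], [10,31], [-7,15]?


Intersection = [max(a_i), min(b_i)] = [15, -2].
Since 15 > -2, the intersection is empty.
Length = 0

0


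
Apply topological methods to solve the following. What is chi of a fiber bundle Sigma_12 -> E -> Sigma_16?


For a fiber bundle F -> E -> B (with CW structure): chi(E) = chi(B) * chi(F).
chi(Sigma_16) = -30, chi(Sigma_12) = -22.
chi(E) = (-30) * (-22) = 660

660


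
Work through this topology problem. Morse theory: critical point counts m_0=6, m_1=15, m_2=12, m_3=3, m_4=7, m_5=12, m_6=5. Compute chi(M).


Morse theory: chi(M) = sum_k (-1)^k m_k where m_k = #(index-k critical points).
= (6) + (-15) + (12) + (-3) + (7) + (-12) + (5) = 0

0


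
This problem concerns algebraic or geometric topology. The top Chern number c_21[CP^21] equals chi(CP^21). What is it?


For any closed oriented manifold, <e(TM),[M]> = chi(M).
chi(CP^21) = 21+1 = 22

22
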